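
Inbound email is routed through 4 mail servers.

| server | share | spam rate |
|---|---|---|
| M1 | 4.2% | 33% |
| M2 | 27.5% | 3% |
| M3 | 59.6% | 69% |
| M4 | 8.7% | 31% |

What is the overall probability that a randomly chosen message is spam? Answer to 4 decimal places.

0.4603

P(S) = P(S|M1)·P(M1) + P(S|M2)·P(M2) + P(S|M3)·P(M3) + P(S|M4)·P(M4)
      = 0.33·0.042 + 0.03·0.275 + 0.69·0.596 + 0.31·0.087
      = 0.01386 + 0.00825 + 0.41124 + 0.02697 = 0.46032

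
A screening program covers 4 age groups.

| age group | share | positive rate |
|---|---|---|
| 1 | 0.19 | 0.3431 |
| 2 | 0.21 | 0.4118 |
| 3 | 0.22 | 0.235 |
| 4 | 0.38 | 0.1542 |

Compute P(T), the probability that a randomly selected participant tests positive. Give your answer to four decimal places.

P(T) = P(T|1)·P(1) + P(T|2)·P(2) + P(T|3)·P(3) + P(T|4)·P(4)
      = 0.3431·0.19 + 0.4118·0.21 + 0.235·0.22 + 0.1542·0.38
      = 0.065189 + 0.086478 + 0.0517 + 0.058596 = 0.261963

0.2620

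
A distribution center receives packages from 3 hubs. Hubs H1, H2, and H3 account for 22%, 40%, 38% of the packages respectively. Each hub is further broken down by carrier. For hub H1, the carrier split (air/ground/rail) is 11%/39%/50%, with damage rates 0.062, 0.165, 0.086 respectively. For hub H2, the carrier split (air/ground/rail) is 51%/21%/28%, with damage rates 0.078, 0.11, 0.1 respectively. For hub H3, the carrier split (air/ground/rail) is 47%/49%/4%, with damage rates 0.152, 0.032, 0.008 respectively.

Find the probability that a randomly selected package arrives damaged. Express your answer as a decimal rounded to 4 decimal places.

0.0947

P(D|H1) = 0.11·0.062 + 0.39·0.165 + 0.5·0.086 = 0.00682 + 0.06435 + 0.043 = 0.11417
P(D|H2) = 0.51·0.078 + 0.21·0.11 + 0.28·0.1 = 0.03978 + 0.0231 + 0.028 = 0.09088
P(D|H3) = 0.47·0.152 + 0.49·0.032 + 0.04·0.008 = 0.07144 + 0.01568 + 0.00032 = 0.08744
Then overall,
P(D) = 0.22·0.11417 + 0.4·0.09088 + 0.38·0.08744
      = 0.0251174 + 0.036352 + 0.0332272 = 0.0946966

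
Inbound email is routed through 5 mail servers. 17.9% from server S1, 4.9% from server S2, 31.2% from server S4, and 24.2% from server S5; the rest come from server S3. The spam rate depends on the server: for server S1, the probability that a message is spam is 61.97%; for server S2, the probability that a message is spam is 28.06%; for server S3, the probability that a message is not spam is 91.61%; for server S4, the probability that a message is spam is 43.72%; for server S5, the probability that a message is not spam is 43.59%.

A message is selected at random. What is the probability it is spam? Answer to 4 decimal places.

0.4159

P(S3) = 1 − (0.179 + 0.049 + 0.312 + 0.242) = 0.218.
P(S|S3) = 1 − 0.9161 = 0.0839.
P(S|S5) = 1 − 0.4359 = 0.5641.
P(S) = P(S|S1)·P(S1) + P(S|S2)·P(S2) + P(S|S3)·P(S3) + P(S|S4)·P(S4) + P(S|S5)·P(S5)
      = 0.6197·0.179 + 0.2806·0.049 + 0.0839·0.218 + 0.4372·0.312 + 0.5641·0.242
      = 0.1109263 + 0.0137494 + 0.0182902 + 0.1364064 + 0.1365122 = 0.4158845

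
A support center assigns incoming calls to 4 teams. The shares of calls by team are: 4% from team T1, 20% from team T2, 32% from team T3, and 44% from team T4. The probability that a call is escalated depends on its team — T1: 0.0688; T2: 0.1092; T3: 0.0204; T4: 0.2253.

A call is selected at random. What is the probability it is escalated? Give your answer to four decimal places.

P(E) ≈ 0.1303

By the law of total probability,
P(E) = P(E|T1)·P(T1) + P(E|T2)·P(T2) + P(E|T3)·P(T3) + P(E|T4)·P(T4)
      = 0.0688·0.04 + 0.1092·0.2 + 0.0204·0.32 + 0.2253·0.44
      = 0.002752 + 0.02184 + 0.006528 + 0.099132 = 0.130252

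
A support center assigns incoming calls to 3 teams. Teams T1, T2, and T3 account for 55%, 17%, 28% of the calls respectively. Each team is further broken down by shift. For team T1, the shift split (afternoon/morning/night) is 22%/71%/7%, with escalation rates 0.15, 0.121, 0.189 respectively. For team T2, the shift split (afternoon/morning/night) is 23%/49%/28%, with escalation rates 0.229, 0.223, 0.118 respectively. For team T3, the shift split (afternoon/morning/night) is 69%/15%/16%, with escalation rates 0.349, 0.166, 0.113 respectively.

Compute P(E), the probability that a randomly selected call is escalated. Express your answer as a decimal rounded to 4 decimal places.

P(E|T1) = 0.22·0.15 + 0.71·0.121 + 0.07·0.189 = 0.033 + 0.08591 + 0.01323 = 0.13214
P(E|T2) = 0.23·0.229 + 0.49·0.223 + 0.28·0.118 = 0.05267 + 0.10927 + 0.03304 = 0.19498
P(E|T3) = 0.69·0.349 + 0.15·0.166 + 0.16·0.113 = 0.24081 + 0.0249 + 0.01808 = 0.28379
Then overall,
P(E) = 0.55·0.13214 + 0.17·0.19498 + 0.28·0.28379
      = 0.072677 + 0.0331466 + 0.0794612 = 0.1852848

0.1853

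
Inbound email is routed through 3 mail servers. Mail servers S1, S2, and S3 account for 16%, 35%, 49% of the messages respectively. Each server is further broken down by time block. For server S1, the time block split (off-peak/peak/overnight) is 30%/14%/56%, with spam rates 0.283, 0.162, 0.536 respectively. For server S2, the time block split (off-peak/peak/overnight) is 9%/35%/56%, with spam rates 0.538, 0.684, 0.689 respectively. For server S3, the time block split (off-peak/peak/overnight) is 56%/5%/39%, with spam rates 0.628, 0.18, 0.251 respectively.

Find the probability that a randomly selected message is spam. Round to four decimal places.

0.5257

P(S|S1) = 0.3·0.283 + 0.14·0.162 + 0.56·0.536 = 0.0849 + 0.02268 + 0.30016 = 0.40774
P(S|S2) = 0.09·0.538 + 0.35·0.684 + 0.56·0.689 = 0.04842 + 0.2394 + 0.38584 = 0.67366
P(S|S3) = 0.56·0.628 + 0.05·0.18 + 0.39·0.251 = 0.35168 + 0.009 + 0.09789 = 0.45857
Then overall,
P(S) = 0.16·0.40774 + 0.35·0.67366 + 0.49·0.45857
      = 0.0652384 + 0.235781 + 0.2246993 = 0.5257187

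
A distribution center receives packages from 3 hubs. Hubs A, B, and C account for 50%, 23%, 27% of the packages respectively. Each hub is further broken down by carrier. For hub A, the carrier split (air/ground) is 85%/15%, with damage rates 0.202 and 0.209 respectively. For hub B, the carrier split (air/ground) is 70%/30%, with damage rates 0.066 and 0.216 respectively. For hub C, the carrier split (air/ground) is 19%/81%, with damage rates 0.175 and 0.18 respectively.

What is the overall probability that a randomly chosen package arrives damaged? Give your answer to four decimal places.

P(D) ≈ 0.1754

P(D|A) = 0.85·0.202 + 0.15·0.209 = 0.1717 + 0.03135 = 0.20305
P(D|B) = 0.7·0.066 + 0.3·0.216 = 0.0462 + 0.0648 = 0.111
P(D|C) = 0.19·0.175 + 0.81·0.18 = 0.03325 + 0.1458 = 0.17905
Then overall,
P(D) = 0.5·0.20305 + 0.23·0.111 + 0.27·0.17905
      = 0.101525 + 0.02553 + 0.0483435 = 0.1753985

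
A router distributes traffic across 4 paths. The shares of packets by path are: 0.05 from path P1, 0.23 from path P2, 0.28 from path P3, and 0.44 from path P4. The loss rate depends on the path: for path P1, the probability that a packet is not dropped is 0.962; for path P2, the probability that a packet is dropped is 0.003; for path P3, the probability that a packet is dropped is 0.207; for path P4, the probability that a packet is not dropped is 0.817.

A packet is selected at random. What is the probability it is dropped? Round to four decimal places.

P(L) ≈ 0.1411

P(L|P1) = 1 − 0.962 = 0.038.
P(L|P4) = 1 − 0.817 = 0.183.
P(L) = P(L|P1)·P(P1) + P(L|P2)·P(P2) + P(L|P3)·P(P3) + P(L|P4)·P(P4)
      = 0.038·0.05 + 0.003·0.23 + 0.207·0.28 + 0.183·0.44
      = 0.0019 + 0.00069 + 0.05796 + 0.08052 = 0.14107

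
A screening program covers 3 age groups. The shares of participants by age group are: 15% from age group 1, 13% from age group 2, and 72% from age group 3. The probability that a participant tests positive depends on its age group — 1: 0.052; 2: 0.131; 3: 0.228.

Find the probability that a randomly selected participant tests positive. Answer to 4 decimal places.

P(T) = P(T|1)·P(1) + P(T|2)·P(2) + P(T|3)·P(3)
      = 0.052·0.15 + 0.131·0.13 + 0.228·0.72
      = 0.0078 + 0.01703 + 0.16416 = 0.18899

P(T) ≈ 0.1890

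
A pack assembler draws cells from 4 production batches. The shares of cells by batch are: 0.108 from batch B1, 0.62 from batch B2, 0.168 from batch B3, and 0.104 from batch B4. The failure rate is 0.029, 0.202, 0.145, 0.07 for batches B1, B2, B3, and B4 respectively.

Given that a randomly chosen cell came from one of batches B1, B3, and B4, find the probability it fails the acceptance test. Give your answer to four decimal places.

P(F|S) ≈ 0.0915

Let S = {B1, B3, B4}.
P(S) = 0.108 + 0.168 + 0.104 = 0.38.
P(F ∩ S) = 0.029·0.108 + 0.145·0.168 + 0.07·0.104 = 0.003132 + 0.02436 + 0.00728 = 0.034772.
P(F | S) = 0.034772 / 0.38 = 0.091505…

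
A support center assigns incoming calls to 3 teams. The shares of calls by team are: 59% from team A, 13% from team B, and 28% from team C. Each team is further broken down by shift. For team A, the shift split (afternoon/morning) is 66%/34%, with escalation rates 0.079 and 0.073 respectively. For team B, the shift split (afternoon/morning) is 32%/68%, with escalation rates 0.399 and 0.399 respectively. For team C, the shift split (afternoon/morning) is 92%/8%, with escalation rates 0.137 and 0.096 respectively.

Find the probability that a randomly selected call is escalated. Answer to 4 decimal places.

P(E) ≈ 0.1347

P(E|A) = 0.66·0.079 + 0.34·0.073 = 0.05214 + 0.02482 = 0.07696
P(E|B) = 0.32·0.399 + 0.68·0.399 = 0.12768 + 0.27132 = 0.399
P(E|C) = 0.92·0.137 + 0.08·0.096 = 0.12604 + 0.00768 = 0.13372
Then overall,
P(E) = 0.59·0.07696 + 0.13·0.399 + 0.28·0.13372
      = 0.0454064 + 0.05187 + 0.0374416 = 0.134718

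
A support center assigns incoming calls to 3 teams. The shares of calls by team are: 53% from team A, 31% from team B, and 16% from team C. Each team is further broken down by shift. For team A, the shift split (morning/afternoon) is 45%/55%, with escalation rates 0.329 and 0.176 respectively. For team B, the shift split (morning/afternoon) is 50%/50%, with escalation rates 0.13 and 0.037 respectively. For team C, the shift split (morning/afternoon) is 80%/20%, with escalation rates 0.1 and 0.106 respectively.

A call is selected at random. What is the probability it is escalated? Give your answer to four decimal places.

P(E) ≈ 0.1718

P(E|A) = 0.45·0.329 + 0.55·0.176 = 0.14805 + 0.0968 = 0.24485
P(E|B) = 0.5·0.13 + 0.5·0.037 = 0.065 + 0.0185 = 0.0835
P(E|C) = 0.8·0.1 + 0.2·0.106 = 0.08 + 0.0212 = 0.1012
Then overall,
P(E) = 0.53·0.24485 + 0.31·0.0835 + 0.16·0.1012
      = 0.1297705 + 0.025885 + 0.016192 = 0.1718475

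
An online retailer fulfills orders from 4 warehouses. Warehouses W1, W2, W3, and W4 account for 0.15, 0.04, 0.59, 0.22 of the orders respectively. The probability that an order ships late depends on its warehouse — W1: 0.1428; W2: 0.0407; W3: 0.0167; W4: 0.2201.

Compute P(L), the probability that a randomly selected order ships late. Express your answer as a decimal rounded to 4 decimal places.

P(L) ≈ 0.0813

P(L) = P(L|W1)·P(W1) + P(L|W2)·P(W2) + P(L|W3)·P(W3) + P(L|W4)·P(W4)
      = 0.1428·0.15 + 0.0407·0.04 + 0.0167·0.59 + 0.2201·0.22
      = 0.02142 + 0.001628 + 0.009853 + 0.048422 = 0.081323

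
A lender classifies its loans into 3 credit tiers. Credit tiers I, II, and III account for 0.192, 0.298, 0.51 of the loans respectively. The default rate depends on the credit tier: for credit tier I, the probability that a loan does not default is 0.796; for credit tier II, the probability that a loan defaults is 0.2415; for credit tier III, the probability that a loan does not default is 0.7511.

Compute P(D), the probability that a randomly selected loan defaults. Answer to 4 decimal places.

P(D|I) = 1 − 0.796 = 0.204.
P(D|III) = 1 − 0.7511 = 0.2489.
P(D) = P(D|I)·P(I) + P(D|II)·P(II) + P(D|III)·P(III)
      = 0.204·0.192 + 0.2415·0.298 + 0.2489·0.51
      = 0.039168 + 0.071967 + 0.126939 = 0.238074

P(D) ≈ 0.2381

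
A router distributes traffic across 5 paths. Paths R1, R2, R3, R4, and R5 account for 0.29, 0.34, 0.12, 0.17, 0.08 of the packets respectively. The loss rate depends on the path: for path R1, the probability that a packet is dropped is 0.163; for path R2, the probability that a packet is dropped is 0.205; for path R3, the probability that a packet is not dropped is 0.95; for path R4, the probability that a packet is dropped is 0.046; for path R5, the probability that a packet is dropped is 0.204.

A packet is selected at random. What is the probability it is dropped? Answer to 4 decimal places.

0.1471

P(L|R3) = 1 − 0.95 = 0.05.
P(L) = P(L|R1)·P(R1) + P(L|R2)·P(R2) + P(L|R3)·P(R3) + P(L|R4)·P(R4) + P(L|R5)·P(R5)
      = 0.163·0.29 + 0.205·0.34 + 0.05·0.12 + 0.046·0.17 + 0.204·0.08
      = 0.04727 + 0.0697 + 0.006 + 0.00782 + 0.01632 = 0.14711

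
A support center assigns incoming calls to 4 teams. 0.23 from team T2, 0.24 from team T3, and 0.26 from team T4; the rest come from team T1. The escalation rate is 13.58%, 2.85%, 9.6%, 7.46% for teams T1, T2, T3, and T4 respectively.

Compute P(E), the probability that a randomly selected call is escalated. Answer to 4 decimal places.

0.0857

P(T1) = 1 − (0.23 + 0.24 + 0.26) = 0.27.
Using total probability over the partition,
P(E) = P(E|T1)·P(T1) + P(E|T2)·P(T2) + P(E|T3)·P(T3) + P(E|T4)·P(T4)
      = 0.1358·0.27 + 0.0285·0.23 + 0.096·0.24 + 0.0746·0.26
      = 0.036666 + 0.006555 + 0.02304 + 0.019396 = 0.085657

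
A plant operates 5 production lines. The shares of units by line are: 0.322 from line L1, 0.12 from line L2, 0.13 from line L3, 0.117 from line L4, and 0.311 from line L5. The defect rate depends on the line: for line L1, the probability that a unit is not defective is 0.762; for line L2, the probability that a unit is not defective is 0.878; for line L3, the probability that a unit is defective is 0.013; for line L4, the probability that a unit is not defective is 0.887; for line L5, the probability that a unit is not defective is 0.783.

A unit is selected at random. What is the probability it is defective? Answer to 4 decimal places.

0.1737

P(D|L1) = 1 − 0.762 = 0.238.
P(D|L2) = 1 − 0.878 = 0.122.
P(D|L4) = 1 − 0.887 = 0.113.
P(D|L5) = 1 − 0.783 = 0.217.
Summing over the partition,
P(D) = P(D|L1)·P(L1) + P(D|L2)·P(L2) + P(D|L3)·P(L3) + P(D|L4)·P(L4) + P(D|L5)·P(L5)
      = 0.238·0.322 + 0.122·0.12 + 0.013·0.13 + 0.113·0.117 + 0.217·0.311
      = 0.076636 + 0.01464 + 0.00169 + 0.013221 + 0.067487 = 0.173674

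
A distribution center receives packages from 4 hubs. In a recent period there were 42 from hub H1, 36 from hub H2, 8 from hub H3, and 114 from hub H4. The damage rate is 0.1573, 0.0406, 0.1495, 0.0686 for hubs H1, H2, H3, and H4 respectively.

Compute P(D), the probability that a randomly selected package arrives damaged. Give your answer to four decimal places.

0.0854

Total: 42 + 36 + 8 + 114 = 200.
P(H1) = 42/200 = 0.21. P(H2) = 36/200 = 0.18. P(H3) = 8/200 = 0.04. P(H4) = 114/200 = 0.57.
P(D) = P(D|H1)·P(H1) + P(D|H2)·P(H2) + P(D|H3)·P(H3) + P(D|H4)·P(H4)
      = 0.1573·0.21 + 0.0406·0.18 + 0.1495·0.04 + 0.0686·0.57
      = 0.033033 + 0.007308 + 0.00598 + 0.039102 = 0.085423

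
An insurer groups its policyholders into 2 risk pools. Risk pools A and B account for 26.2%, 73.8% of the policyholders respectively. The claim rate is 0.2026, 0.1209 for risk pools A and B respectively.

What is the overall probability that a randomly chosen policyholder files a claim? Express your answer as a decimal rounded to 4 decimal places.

By the law of total probability,
P(C) = P(C|A)·P(A) + P(C|B)·P(B)
      = 0.2026·0.262 + 0.1209·0.738
      = 0.0530812 + 0.0892242 = 0.1423054

0.1423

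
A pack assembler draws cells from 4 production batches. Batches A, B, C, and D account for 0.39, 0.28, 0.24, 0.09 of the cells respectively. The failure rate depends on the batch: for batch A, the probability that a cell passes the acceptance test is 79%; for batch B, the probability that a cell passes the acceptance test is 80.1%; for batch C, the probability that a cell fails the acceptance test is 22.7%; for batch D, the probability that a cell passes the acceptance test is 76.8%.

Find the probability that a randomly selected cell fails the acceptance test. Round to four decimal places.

0.2130

P(F|A) = 1 − 0.79 = 0.21.
P(F|B) = 1 − 0.801 = 0.199.
P(F|D) = 1 − 0.768 = 0.232.
By the law of total probability,
P(F) = P(F|A)·P(A) + P(F|B)·P(B) + P(F|C)·P(C) + P(F|D)·P(D)
      = 0.21·0.39 + 0.199·0.28 + 0.227·0.24 + 0.232·0.09
      = 0.0819 + 0.05572 + 0.05448 + 0.02088 = 0.21298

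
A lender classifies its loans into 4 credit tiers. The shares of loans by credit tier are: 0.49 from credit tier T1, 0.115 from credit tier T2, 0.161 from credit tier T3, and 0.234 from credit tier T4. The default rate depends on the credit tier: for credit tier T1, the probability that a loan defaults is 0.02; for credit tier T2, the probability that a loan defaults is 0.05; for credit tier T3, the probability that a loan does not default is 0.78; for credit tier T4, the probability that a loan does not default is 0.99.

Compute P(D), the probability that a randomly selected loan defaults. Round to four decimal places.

P(D|T3) = 1 − 0.78 = 0.22.
P(D|T4) = 1 − 0.99 = 0.01.
By the law of total probability,
P(D) = P(D|T1)·P(T1) + P(D|T2)·P(T2) + P(D|T3)·P(T3) + P(D|T4)·P(T4)
      = 0.02·0.49 + 0.05·0.115 + 0.22·0.161 + 0.01·0.234
      = 0.0098 + 0.00575 + 0.03542 + 0.00234 = 0.05331

P(D) ≈ 0.0533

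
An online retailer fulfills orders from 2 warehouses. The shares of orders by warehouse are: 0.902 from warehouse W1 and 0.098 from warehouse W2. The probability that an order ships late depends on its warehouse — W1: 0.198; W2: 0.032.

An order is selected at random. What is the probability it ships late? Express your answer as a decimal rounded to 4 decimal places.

P(L) ≈ 0.1817

P(L) = P(L|W1)·P(W1) + P(L|W2)·P(W2)
      = 0.198·0.902 + 0.032·0.098
      = 0.178596 + 0.003136 = 0.181732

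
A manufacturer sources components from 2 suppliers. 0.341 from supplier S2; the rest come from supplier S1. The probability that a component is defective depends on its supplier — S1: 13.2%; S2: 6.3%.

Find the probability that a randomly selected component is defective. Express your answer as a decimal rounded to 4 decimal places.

P(D) ≈ 0.1085

P(S1) = 1 − (0.341) = 0.659.
P(D) = P(D|S1)·P(S1) + P(D|S2)·P(S2)
      = 0.132·0.659 + 0.063·0.341
      = 0.086988 + 0.021483 = 0.108471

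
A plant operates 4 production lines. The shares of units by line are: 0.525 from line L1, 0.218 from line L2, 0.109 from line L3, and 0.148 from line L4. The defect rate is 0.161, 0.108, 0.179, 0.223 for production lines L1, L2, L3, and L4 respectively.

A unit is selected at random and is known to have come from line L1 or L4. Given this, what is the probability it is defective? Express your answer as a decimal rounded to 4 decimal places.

P(D|S) ≈ 0.1746

Let S = {L1, L4}.
P(S) = 0.525 + 0.148 = 0.673.
P(D ∩ S) = 0.161·0.525 + 0.223·0.148 = 0.084525 + 0.033004 = 0.117529.
P(D | S) = 0.117529 / 0.673 = 0.174634…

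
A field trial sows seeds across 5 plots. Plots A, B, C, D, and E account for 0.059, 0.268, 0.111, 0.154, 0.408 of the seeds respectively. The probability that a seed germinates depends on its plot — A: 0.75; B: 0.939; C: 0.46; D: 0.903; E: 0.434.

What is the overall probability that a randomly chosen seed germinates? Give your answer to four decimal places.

0.6631

P(G) = P(G|A)·P(A) + P(G|B)·P(B) + P(G|C)·P(C) + P(G|D)·P(D) + P(G|E)·P(E)
      = 0.75·0.059 + 0.939·0.268 + 0.46·0.111 + 0.903·0.154 + 0.434·0.408
      = 0.04425 + 0.251652 + 0.05106 + 0.139062 + 0.177072 = 0.663096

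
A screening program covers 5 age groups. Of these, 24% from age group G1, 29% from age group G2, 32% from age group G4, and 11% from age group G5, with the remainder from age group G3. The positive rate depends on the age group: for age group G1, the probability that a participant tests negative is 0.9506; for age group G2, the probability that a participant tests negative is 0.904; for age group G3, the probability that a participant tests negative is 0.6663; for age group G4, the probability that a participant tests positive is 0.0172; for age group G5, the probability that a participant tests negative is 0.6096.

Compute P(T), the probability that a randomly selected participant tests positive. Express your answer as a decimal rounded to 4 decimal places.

P(G3) = 1 − (0.24 + 0.29 + 0.32 + 0.11) = 0.04.
P(T|G1) = 1 − 0.9506 = 0.0494.
P(T|G2) = 1 − 0.904 = 0.096.
P(T|G3) = 1 − 0.6663 = 0.3337.
P(T|G5) = 1 − 0.6096 = 0.3904.
By the law of total probability,
P(T) = P(T|G1)·P(G1) + P(T|G2)·P(G2) + P(T|G3)·P(G3) + P(T|G4)·P(G4) + P(T|G5)·P(G5)
      = 0.0494·0.24 + 0.096·0.29 + 0.3337·0.04 + 0.0172·0.32 + 0.3904·0.11
      = 0.011856 + 0.02784 + 0.013348 + 0.005504 + 0.042944 = 0.101492

P(T) ≈ 0.1015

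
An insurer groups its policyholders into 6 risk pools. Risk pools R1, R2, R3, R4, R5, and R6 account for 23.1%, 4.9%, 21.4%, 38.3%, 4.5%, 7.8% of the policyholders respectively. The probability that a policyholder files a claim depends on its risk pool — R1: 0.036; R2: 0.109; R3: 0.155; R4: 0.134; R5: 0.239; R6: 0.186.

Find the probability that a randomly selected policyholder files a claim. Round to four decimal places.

0.1234

P(C) = P(C|R1)·P(R1) + P(C|R2)·P(R2) + P(C|R3)·P(R3) + P(C|R4)·P(R4) + P(C|R5)·P(R5) + P(C|R6)·P(R6)
      = 0.036·0.231 + 0.109·0.049 + 0.155·0.214 + 0.134·0.383 + 0.239·0.045 + 0.186·0.078
      = 0.008316 + 0.005341 + 0.03317 + 0.051322 + 0.010755 + 0.014508 = 0.123412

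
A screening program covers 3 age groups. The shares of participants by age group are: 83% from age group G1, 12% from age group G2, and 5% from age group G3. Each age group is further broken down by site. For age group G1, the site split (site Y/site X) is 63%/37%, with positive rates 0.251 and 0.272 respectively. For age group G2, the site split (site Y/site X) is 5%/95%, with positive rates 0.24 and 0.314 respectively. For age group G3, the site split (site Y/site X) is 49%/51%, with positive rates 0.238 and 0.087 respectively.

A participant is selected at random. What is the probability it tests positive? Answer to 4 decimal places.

0.2601

P(T|G1) = 0.63·0.251 + 0.37·0.272 = 0.15813 + 0.10064 = 0.25877
P(T|G2) = 0.05·0.24 + 0.95·0.314 = 0.012 + 0.2983 = 0.3103
P(T|G3) = 0.49·0.238 + 0.51·0.087 = 0.11662 + 0.04437 = 0.16099
By total probability over the outer partition,
P(T) = 0.83·0.25877 + 0.12·0.3103 + 0.05·0.16099
      = 0.2147791 + 0.037236 + 0.0080495 = 0.2600646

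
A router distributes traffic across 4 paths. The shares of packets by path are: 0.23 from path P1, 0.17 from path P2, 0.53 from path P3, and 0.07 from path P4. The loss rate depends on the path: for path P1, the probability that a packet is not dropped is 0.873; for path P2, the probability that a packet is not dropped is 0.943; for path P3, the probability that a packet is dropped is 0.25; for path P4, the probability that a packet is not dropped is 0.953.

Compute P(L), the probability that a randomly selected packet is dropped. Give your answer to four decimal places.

P(L) ≈ 0.1747

P(L|P1) = 1 − 0.873 = 0.127.
P(L|P2) = 1 − 0.943 = 0.057.
P(L|P4) = 1 − 0.953 = 0.047.
P(L) = P(L|P1)·P(P1) + P(L|P2)·P(P2) + P(L|P3)·P(P3) + P(L|P4)·P(P4)
      = 0.127·0.23 + 0.057·0.17 + 0.25·0.53 + 0.047·0.07
      = 0.02921 + 0.00969 + 0.1325 + 0.00329 = 0.17469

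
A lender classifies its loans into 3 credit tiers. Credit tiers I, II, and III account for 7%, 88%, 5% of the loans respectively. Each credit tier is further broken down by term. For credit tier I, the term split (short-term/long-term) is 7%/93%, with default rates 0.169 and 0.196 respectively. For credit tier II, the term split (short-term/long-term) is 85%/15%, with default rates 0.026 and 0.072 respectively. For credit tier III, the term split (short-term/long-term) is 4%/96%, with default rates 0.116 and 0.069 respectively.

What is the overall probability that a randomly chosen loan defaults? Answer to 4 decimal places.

P(D) ≈ 0.0461

P(D|I) = 0.07·0.169 + 0.93·0.196 = 0.01183 + 0.18228 = 0.19411
P(D|II) = 0.85·0.026 + 0.15·0.072 = 0.0221 + 0.0108 = 0.0329
P(D|III) = 0.04·0.116 + 0.96·0.069 = 0.00464 + 0.06624 = 0.07088
Then overall,
P(D) = 0.07·0.19411 + 0.88·0.0329 + 0.05·0.07088
      = 0.0135877 + 0.028952 + 0.003544 = 0.0460837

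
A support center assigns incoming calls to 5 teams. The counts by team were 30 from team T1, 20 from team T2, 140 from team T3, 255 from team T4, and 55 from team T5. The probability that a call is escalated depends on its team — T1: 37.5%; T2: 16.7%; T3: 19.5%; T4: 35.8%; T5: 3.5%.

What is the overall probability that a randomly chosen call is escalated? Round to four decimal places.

Total: 30 + 20 + 140 + 255 + 55 = 500.
P(T1) = 30/500 = 0.06. P(T2) = 20/500 = 0.04. P(T3) = 140/500 = 0.28. P(T4) = 255/500 = 0.51. P(T5) = 55/500 = 0.11.
Using total probability over the partition,
P(E) = P(E|T1)·P(T1) + P(E|T2)·P(T2) + P(E|T3)·P(T3) + P(E|T4)·P(T4) + P(E|T5)·P(T5)
      = 0.375·0.06 + 0.167·0.04 + 0.195·0.28 + 0.358·0.51 + 0.035·0.11
      = 0.0225 + 0.00668 + 0.0546 + 0.18258 + 0.00385 = 0.27021

P(E) ≈ 0.2702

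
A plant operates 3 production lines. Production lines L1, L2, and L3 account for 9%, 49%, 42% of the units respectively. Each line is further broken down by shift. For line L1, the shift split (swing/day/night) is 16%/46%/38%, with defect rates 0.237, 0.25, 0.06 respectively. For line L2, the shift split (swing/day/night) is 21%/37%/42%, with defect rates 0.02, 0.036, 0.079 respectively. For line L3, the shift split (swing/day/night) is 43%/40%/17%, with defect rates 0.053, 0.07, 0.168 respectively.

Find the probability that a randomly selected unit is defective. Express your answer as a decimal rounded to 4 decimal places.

P(D|L1) = 0.16·0.237 + 0.46·0.25 + 0.38·0.06 = 0.03792 + 0.115 + 0.0228 = 0.17572
P(D|L2) = 0.21·0.02 + 0.37·0.036 + 0.42·0.079 = 0.0042 + 0.01332 + 0.03318 = 0.0507
P(D|L3) = 0.43·0.053 + 0.4·0.07 + 0.17·0.168 = 0.02279 + 0.028 + 0.02856 = 0.07935
By total probability over the outer partition,
P(D) = 0.09·0.17572 + 0.49·0.0507 + 0.42·0.07935
      = 0.0158148 + 0.024843 + 0.033327 = 0.0739848

0.0740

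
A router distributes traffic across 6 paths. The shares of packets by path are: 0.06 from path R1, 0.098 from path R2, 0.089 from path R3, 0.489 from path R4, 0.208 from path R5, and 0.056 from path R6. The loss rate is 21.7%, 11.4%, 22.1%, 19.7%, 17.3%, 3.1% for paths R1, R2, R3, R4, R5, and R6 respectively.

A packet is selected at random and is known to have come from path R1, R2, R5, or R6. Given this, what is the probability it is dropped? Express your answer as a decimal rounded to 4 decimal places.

0.1467

Let S = {R1, R2, R5, R6}.
P(S) = 0.06 + 0.098 + 0.208 + 0.056 = 0.422.
P(L ∩ S) = 0.217·0.06 + 0.114·0.098 + 0.173·0.208 + 0.031·0.056 = 0.01302 + 0.011172 + 0.035984 + 0.001736 = 0.061912.
P(L | S) = 0.061912 / 0.422 = 0.146711…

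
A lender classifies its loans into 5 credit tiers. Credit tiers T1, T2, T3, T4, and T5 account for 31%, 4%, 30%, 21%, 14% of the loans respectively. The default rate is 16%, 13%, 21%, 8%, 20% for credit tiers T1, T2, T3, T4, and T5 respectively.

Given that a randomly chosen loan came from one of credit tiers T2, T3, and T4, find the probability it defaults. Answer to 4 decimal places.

P(D|S) ≈ 0.1545

Let S = {T2, T3, T4}.
P(S) = 0.04 + 0.3 + 0.21 = 0.55.
P(D ∩ S) = 0.13·0.04 + 0.21·0.3 + 0.08·0.21 = 0.0052 + 0.063 + 0.0168 = 0.085.
P(D | S) = 0.085 / 0.55 = 0.154545…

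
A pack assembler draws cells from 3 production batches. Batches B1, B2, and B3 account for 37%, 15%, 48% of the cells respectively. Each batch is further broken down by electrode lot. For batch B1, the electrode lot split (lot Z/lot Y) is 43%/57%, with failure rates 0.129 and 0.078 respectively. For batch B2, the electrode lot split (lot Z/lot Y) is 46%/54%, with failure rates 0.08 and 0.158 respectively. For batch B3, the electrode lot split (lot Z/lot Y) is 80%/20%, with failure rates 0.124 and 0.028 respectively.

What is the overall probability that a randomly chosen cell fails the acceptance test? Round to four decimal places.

P(F|B1) = 0.43·0.129 + 0.57·0.078 = 0.05547 + 0.04446 = 0.09993
P(F|B2) = 0.46·0.08 + 0.54·0.158 = 0.0368 + 0.08532 = 0.12212
P(F|B3) = 0.8·0.124 + 0.2·0.028 = 0.0992 + 0.0056 = 0.1048
Then overall,
P(F) = 0.37·0.09993 + 0.15·0.12212 + 0.48·0.1048
      = 0.0369741 + 0.018318 + 0.050304 = 0.1055961

0.1056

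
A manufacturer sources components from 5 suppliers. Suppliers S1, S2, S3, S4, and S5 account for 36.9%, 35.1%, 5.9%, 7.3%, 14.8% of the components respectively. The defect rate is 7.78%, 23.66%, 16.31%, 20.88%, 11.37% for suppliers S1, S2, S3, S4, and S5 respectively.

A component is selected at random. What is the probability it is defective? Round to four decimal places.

P(D) = P(D|S1)·P(S1) + P(D|S2)·P(S2) + P(D|S3)·P(S3) + P(D|S4)·P(S4) + P(D|S5)·P(S5)
      = 0.0778·0.369 + 0.2366·0.351 + 0.1631·0.059 + 0.2088·0.073 + 0.1137·0.148
      = 0.0287082 + 0.0830466 + 0.0096229 + 0.0152424 + 0.0168276 = 0.1534477

0.1534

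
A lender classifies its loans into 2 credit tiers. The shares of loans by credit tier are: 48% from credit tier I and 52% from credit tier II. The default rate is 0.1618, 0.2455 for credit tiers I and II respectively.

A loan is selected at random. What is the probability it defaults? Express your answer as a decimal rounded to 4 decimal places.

0.2053

Summing over the partition,
P(D) = P(D|I)·P(I) + P(D|II)·P(II)
      = 0.1618·0.48 + 0.2455·0.52
      = 0.077664 + 0.12766 = 0.205324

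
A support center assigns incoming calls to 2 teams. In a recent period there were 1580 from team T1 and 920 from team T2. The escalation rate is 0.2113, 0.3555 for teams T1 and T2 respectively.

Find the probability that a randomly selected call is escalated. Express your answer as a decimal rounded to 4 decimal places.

Total: 1580 + 920 = 2500.
P(T1) = 1580/2500 = 0.632. P(T2) = 920/2500 = 0.368.
P(E) = P(E|T1)·P(T1) + P(E|T2)·P(T2)
      = 0.2113·0.632 + 0.3555·0.368
      = 0.1335416 + 0.130824 = 0.2643656

0.2644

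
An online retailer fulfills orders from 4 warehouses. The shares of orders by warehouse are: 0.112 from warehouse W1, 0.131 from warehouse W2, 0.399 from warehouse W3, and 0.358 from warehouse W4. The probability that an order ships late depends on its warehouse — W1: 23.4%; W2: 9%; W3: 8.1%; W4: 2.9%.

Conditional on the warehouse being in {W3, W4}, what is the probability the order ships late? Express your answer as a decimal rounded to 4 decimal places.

Let S = {W3, W4}.
P(S) = 0.399 + 0.358 = 0.757.
P(L ∩ S) = 0.081·0.399 + 0.029·0.358 = 0.032319 + 0.010382 = 0.042701.
P(L | S) = 0.042701 / 0.757 = 0.056408…

0.0564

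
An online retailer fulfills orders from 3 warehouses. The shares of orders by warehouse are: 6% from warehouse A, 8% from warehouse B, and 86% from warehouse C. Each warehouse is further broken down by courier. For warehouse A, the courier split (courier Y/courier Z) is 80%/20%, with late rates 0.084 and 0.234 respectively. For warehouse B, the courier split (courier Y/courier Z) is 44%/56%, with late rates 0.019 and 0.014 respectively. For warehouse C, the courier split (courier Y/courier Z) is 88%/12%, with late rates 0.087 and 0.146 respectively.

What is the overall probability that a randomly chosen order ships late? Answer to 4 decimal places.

P(L|A) = 0.8·0.084 + 0.2·0.234 = 0.0672 + 0.0468 = 0.114
P(L|B) = 0.44·0.019 + 0.56·0.014 = 0.00836 + 0.00784 = 0.0162
P(L|C) = 0.88·0.087 + 0.12·0.146 = 0.07656 + 0.01752 = 0.09408
Then overall,
P(L) = 0.06·0.114 + 0.08·0.0162 + 0.86·0.09408
      = 0.00684 + 0.001296 + 0.0809088 = 0.0890448

P(L) ≈ 0.0890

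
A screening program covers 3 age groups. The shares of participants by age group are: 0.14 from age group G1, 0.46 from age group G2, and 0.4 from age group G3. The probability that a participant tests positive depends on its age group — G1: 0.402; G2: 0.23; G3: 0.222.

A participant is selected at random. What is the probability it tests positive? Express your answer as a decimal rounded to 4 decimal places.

P(T) = P(T|G1)·P(G1) + P(T|G2)·P(G2) + P(T|G3)·P(G3)
      = 0.402·0.14 + 0.23·0.46 + 0.222·0.4
      = 0.05628 + 0.1058 + 0.0888 = 0.25088

P(T) ≈ 0.2509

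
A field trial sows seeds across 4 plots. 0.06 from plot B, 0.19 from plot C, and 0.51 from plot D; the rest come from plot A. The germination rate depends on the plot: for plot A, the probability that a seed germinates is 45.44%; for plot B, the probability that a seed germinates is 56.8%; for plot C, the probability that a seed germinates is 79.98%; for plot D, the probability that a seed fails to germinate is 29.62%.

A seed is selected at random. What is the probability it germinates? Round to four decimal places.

P(A) = 1 − (0.06 + 0.19 + 0.51) = 0.24.
P(G|D) = 1 − 0.2962 = 0.7038.
By the law of total probability,
P(G) = P(G|A)·P(A) + P(G|B)·P(B) + P(G|C)·P(C) + P(G|D)·P(D)
      = 0.4544·0.24 + 0.568·0.06 + 0.7998·0.19 + 0.7038·0.51
      = 0.109056 + 0.03408 + 0.151962 + 0.358938 = 0.654036

P(G) ≈ 0.6540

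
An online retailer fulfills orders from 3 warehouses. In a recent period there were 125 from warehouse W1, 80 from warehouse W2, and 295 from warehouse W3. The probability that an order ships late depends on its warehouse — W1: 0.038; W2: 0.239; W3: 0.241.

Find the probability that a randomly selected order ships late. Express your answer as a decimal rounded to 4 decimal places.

0.1899

Total: 125 + 80 + 295 = 500.
P(W1) = 125/500 = 0.25. P(W2) = 80/500 = 0.16. P(W3) = 295/500 = 0.59.
Summing over the partition,
P(L) = P(L|W1)·P(W1) + P(L|W2)·P(W2) + P(L|W3)·P(W3)
      = 0.038·0.25 + 0.239·0.16 + 0.241·0.59
      = 0.0095 + 0.03824 + 0.14219 = 0.18993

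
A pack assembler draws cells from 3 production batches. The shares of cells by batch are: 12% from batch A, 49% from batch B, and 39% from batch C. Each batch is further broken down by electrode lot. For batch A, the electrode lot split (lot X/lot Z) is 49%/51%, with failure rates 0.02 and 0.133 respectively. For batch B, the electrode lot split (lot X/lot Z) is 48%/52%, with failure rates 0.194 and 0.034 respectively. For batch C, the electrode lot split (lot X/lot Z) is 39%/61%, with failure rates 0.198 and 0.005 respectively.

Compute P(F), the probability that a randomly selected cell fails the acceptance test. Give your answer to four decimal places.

P(F|A) = 0.49·0.02 + 0.51·0.133 = 0.0098 + 0.06783 = 0.07763
P(F|B) = 0.48·0.194 + 0.52·0.034 = 0.09312 + 0.01768 = 0.1108
P(F|C) = 0.39·0.198 + 0.61·0.005 = 0.07722 + 0.00305 = 0.08027
By total probability over the outer partition,
P(F) = 0.12·0.07763 + 0.49·0.1108 + 0.39·0.08027
      = 0.0093156 + 0.054292 + 0.0313053 = 0.0949129

P(F) ≈ 0.0949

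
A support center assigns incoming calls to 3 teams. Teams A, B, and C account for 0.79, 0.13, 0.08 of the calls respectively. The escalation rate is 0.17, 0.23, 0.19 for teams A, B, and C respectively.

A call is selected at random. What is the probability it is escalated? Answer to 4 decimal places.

P(E) = P(E|A)·P(A) + P(E|B)·P(B) + P(E|C)·P(C)
      = 0.17·0.79 + 0.23·0.13 + 0.19·0.08
      = 0.1343 + 0.0299 + 0.0152 = 0.1794

0.1794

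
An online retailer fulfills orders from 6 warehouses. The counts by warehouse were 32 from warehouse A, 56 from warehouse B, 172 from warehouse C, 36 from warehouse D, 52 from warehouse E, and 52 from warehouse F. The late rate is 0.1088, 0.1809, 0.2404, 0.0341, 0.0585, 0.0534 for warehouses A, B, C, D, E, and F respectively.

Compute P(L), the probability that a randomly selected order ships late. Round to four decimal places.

Total: 32 + 56 + 172 + 36 + 52 + 52 = 400.
P(A) = 32/400 = 0.08. P(B) = 56/400 = 0.14. P(C) = 172/400 = 0.43. P(D) = 36/400 = 0.09. P(E) = 52/400 = 0.13. P(F) = 52/400 = 0.13.
Summing over the partition,
P(L) = P(L|A)·P(A) + P(L|B)·P(B) + P(L|C)·P(C) + P(L|D)·P(D) + P(L|E)·P(E) + P(L|F)·P(F)
      = 0.1088·0.08 + 0.1809·0.14 + 0.2404·0.43 + 0.0341·0.09 + 0.0585·0.13 + 0.0534·0.13
      = 0.008704 + 0.025326 + 0.103372 + 0.003069 + 0.007605 + 0.006942 = 0.155018

P(L) ≈ 0.1550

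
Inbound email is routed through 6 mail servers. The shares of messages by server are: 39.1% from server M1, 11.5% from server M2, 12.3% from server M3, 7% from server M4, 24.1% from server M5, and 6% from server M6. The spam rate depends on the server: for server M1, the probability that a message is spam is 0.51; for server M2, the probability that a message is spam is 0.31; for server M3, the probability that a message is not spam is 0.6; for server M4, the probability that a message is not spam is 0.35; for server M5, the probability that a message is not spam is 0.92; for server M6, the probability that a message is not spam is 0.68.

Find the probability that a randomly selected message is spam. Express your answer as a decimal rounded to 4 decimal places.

P(S|M3) = 1 − 0.6 = 0.4.
P(S|M4) = 1 − 0.35 = 0.65.
P(S|M5) = 1 − 0.92 = 0.08.
P(S|M6) = 1 − 0.68 = 0.32.
P(S) = P(S|M1)·P(M1) + P(S|M2)·P(M2) + P(S|M3)·P(M3) + P(S|M4)·P(M4) + P(S|M5)·P(M5) + P(S|M6)·P(M6)
      = 0.51·0.391 + 0.31·0.115 + 0.4·0.123 + 0.65·0.07 + 0.08·0.241 + 0.32·0.06
      = 0.19941 + 0.03565 + 0.0492 + 0.0455 + 0.01928 + 0.0192 = 0.36824

0.3682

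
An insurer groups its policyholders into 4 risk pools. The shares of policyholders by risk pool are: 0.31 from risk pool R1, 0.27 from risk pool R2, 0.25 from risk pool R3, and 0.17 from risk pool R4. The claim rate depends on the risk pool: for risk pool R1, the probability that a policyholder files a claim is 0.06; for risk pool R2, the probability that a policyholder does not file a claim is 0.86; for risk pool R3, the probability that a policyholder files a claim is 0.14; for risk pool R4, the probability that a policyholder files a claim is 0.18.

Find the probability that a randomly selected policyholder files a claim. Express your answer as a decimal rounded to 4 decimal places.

P(C|R2) = 1 − 0.86 = 0.14.
P(C) = P(C|R1)·P(R1) + P(C|R2)·P(R2) + P(C|R3)·P(R3) + P(C|R4)·P(R4)
      = 0.06·0.31 + 0.14·0.27 + 0.14·0.25 + 0.18·0.17
      = 0.0186 + 0.0378 + 0.035 + 0.0306 = 0.122

0.1220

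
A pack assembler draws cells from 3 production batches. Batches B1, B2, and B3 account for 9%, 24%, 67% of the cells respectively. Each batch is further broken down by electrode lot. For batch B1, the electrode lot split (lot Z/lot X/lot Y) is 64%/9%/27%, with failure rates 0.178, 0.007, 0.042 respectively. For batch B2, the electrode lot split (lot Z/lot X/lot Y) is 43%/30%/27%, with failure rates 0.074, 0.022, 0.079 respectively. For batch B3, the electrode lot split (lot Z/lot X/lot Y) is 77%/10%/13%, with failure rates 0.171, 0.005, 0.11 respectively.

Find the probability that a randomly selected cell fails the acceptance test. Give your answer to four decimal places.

P(F) ≈ 0.1238

P(F|B1) = 0.64·0.178 + 0.09·0.007 + 0.27·0.042 = 0.11392 + 0.00063 + 0.01134 = 0.12589
P(F|B2) = 0.43·0.074 + 0.3·0.022 + 0.27·0.079 = 0.03182 + 0.0066 + 0.02133 = 0.05975
P(F|B3) = 0.77·0.171 + 0.1·0.005 + 0.13·0.11 = 0.13167 + 0.0005 + 0.0143 = 0.14647
Then overall,
P(F) = 0.09·0.12589 + 0.24·0.05975 + 0.67·0.14647
      = 0.0113301 + 0.01434 + 0.0981349 = 0.123805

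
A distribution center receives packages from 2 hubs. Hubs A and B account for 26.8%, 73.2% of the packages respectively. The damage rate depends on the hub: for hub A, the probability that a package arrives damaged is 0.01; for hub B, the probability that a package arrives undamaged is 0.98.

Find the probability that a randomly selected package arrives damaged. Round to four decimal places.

P(D|B) = 1 − 0.98 = 0.02.
P(D) = P(D|A)·P(A) + P(D|B)·P(B)
      = 0.01·0.268 + 0.02·0.732
      = 0.00268 + 0.01464 = 0.01732

0.0173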